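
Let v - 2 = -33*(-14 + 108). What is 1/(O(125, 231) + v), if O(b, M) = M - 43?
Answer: -1/2912 ≈ -0.00034341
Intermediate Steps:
O(b, M) = -43 + M
v = -3100 (v = 2 - 33*(-14 + 108) = 2 - 33*94 = 2 - 3102 = -3100)
1/(O(125, 231) + v) = 1/((-43 + 231) - 3100) = 1/(188 - 3100) = 1/(-2912) = -1/2912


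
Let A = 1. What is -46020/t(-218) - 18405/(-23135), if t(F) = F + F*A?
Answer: 53634864/504343 ≈ 106.35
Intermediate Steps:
t(F) = 2*F (t(F) = F + F*1 = F + F = 2*F)
-46020/t(-218) - 18405/(-23135) = -46020/(2*(-218)) - 18405/(-23135) = -46020/(-436) - 18405*(-1/23135) = -46020*(-1/436) + 3681/4627 = 11505/109 + 3681/4627 = 53634864/504343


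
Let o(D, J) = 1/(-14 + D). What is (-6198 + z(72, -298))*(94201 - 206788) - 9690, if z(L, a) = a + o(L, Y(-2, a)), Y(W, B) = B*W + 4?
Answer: 42418504209/58 ≈ 7.3135e+8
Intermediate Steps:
Y(W, B) = 4 + B*W
z(L, a) = a + 1/(-14 + L)
(-6198 + z(72, -298))*(94201 - 206788) - 9690 = (-6198 + (1 - 298*(-14 + 72))/(-14 + 72))*(94201 - 206788) - 9690 = (-6198 + (1 - 298*58)/58)*(-112587) - 9690 = (-6198 + (1 - 17284)/58)*(-112587) - 9690 = (-6198 + (1/58)*(-17283))*(-112587) - 9690 = (-6198 - 17283/58)*(-112587) - 9690 = -376767/58*(-112587) - 9690 = 42419066229/58 - 9690 = 42418504209/58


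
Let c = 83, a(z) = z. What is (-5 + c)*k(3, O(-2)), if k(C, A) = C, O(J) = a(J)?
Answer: 234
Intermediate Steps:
O(J) = J
(-5 + c)*k(3, O(-2)) = (-5 + 83)*3 = 78*3 = 234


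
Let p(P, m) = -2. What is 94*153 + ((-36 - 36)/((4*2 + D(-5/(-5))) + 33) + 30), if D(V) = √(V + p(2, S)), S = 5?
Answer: 12119016/841 + 36*I/841 ≈ 14410.0 + 0.042806*I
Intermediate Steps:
D(V) = √(-2 + V) (D(V) = √(V - 2) = √(-2 + V))
94*153 + ((-36 - 36)/((4*2 + D(-5/(-5))) + 33) + 30) = 94*153 + ((-36 - 36)/((4*2 + √(-2 - 5/(-5))) + 33) + 30) = 14382 + (-72/((8 + √(-2 - 5*(-⅕))) + 33) + 30) = 14382 + (-72/((8 + √(-2 + 1)) + 33) + 30) = 14382 + (-72/((8 + √(-1)) + 33) + 30) = 14382 + (-72/((8 + I) + 33) + 30) = 14382 + (-72*(41 - I)/1682 + 30) = 14382 + (-36*(41 - I)/841 + 30) = 14382 + (30 - 36*(41 - I)/841) = 14412 - 36*(41 - I)/841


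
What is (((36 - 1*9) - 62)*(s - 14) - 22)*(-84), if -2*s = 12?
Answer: -56952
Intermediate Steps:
s = -6 (s = -½*12 = -6)
(((36 - 1*9) - 62)*(s - 14) - 22)*(-84) = (((36 - 1*9) - 62)*(-6 - 14) - 22)*(-84) = (((36 - 9) - 62)*(-20) - 22)*(-84) = ((27 - 62)*(-20) - 22)*(-84) = (-35*(-20) - 22)*(-84) = (700 - 22)*(-84) = 678*(-84) = -56952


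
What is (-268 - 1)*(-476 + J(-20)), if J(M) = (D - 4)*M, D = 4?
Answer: 128044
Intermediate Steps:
J(M) = 0 (J(M) = (4 - 4)*M = 0*M = 0)
(-268 - 1)*(-476 + J(-20)) = (-268 - 1)*(-476 + 0) = -269*(-476) = 128044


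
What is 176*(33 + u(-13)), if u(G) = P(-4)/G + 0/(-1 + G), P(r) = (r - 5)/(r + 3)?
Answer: 73920/13 ≈ 5686.2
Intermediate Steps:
P(r) = (-5 + r)/(3 + r)
u(G) = 9/G (u(G) = ((-5 - 4)/(3 - 4))/G + 0/(-1 + G) = (-9/(-1))/G + 0 = (-1*(-9))/G + 0 = 9/G + 0 = 9/G)
176*(33 + u(-13)) = 176*(33 + 9/(-13)) = 176*(33 + 9*(-1/13)) = 176*(33 - 9/13) = 176*(420/13) = 73920/13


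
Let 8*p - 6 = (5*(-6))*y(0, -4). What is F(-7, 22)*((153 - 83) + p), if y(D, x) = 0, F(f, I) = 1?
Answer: 283/4 ≈ 70.750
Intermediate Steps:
p = ¾ (p = ¾ + ((5*(-6))*0)/8 = ¾ + (-30*0)/8 = ¾ + (⅛)*0 = ¾ + 0 = ¾ ≈ 0.75000)
F(-7, 22)*((153 - 83) + p) = 1*((153 - 83) + ¾) = 1*(70 + ¾) = 1*(283/4) = 283/4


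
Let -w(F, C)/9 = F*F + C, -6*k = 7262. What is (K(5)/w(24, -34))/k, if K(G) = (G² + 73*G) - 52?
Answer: 169/2952003 ≈ 5.7249e-5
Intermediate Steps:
k = -3631/3 (k = -⅙*7262 = -3631/3 ≈ -1210.3)
w(F, C) = -9*C - 9*F² (w(F, C) = -9*(F*F + C) = -9*(F² + C) = -9*(C + F²) = -9*C - 9*F²)
K(G) = -52 + G² + 73*G
(K(5)/w(24, -34))/k = ((-52 + 5² + 73*5)/(-9*(-34) - 9*24²))/(-3631/3) = ((-52 + 25 + 365)/(306 - 9*576))*(-3/3631) = (338/(306 - 5184))*(-3/3631) = (338/(-4878))*(-3/3631) = (338*(-1/4878))*(-3/3631) = -169/2439*(-3/3631) = 169/2952003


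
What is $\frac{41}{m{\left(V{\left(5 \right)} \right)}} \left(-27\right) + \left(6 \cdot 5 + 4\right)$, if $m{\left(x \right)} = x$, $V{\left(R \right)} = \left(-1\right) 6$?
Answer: $\frac{437}{2} \approx 218.5$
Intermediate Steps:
$V{\left(R \right)} = -6$
$\frac{41}{m{\left(V{\left(5 \right)} \right)}} \left(-27\right) + \left(6 \cdot 5 + 4\right) = \frac{41}{-6} \left(-27\right) + \left(6 \cdot 5 + 4\right) = 41 \left(- \frac{1}{6}\right) \left(-27\right) + \left(30 + 4\right) = \left(- \frac{41}{6}\right) \left(-27\right) + 34 = \frac{369}{2} + 34 = \frac{437}{2}$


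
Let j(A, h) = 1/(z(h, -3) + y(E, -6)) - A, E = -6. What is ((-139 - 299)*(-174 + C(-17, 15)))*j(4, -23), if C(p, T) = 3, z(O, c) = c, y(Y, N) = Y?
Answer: -307914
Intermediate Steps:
j(A, h) = -⅑ - A (j(A, h) = 1/(-3 - 6) - A = 1/(-9) - A = -⅑ - A)
((-139 - 299)*(-174 + C(-17, 15)))*j(4, -23) = ((-139 - 299)*(-174 + 3))*(-⅑ - 1*4) = (-438*(-171))*(-⅑ - 4) = 74898*(-37/9) = -307914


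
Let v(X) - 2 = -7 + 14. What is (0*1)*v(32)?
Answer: 0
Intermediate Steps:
v(X) = 9 (v(X) = 2 + (-7 + 14) = 2 + 7 = 9)
(0*1)*v(32) = (0*1)*9 = 0*9 = 0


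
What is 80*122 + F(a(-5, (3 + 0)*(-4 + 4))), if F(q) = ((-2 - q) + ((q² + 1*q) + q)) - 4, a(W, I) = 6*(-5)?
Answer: 10624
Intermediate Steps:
a(W, I) = -30
F(q) = -6 + q + q² (F(q) = ((-2 - q) + ((q² + q) + q)) - 4 = ((-2 - q) + ((q + q²) + q)) - 4 = ((-2 - q) + (q² + 2*q)) - 4 = (-2 + q + q²) - 4 = -6 + q + q²)
80*122 + F(a(-5, (3 + 0)*(-4 + 4))) = 80*122 + (-6 - 30 + (-30)²) = 9760 + (-6 - 30 + 900) = 9760 + 864 = 10624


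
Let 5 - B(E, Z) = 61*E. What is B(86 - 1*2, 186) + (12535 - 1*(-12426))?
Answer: 19842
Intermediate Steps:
B(E, Z) = 5 - 61*E
B(86 - 1*2, 186) + (12535 - 1*(-12426)) = (5 - 61*(86 - 1*2)) + (12535 - 1*(-12426)) = (5 - 61*(86 - 2)) + (12535 + 12426) = (5 - 61*84) + 24961 = (5 - 5124) + 24961 = -5119 + 24961 = 19842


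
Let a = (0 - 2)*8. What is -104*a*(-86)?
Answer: -143104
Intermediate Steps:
a = -16 (a = -2*8 = -16)
-104*a*(-86) = -104*(-16)*(-86) = 1664*(-86) = -143104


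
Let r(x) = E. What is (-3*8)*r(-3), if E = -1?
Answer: 24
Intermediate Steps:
r(x) = -1
(-3*8)*r(-3) = -3*8*(-1) = -24*(-1) = 24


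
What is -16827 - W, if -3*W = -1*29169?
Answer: -26550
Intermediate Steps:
W = 9723 (W = -(-1)*29169/3 = -⅓*(-29169) = 9723)
-16827 - W = -16827 - 1*9723 = -16827 - 9723 = -26550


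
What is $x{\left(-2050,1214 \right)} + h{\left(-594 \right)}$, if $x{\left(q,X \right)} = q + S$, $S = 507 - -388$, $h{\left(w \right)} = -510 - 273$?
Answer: $-1938$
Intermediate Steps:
$h{\left(w \right)} = -783$ ($h{\left(w \right)} = -510 - 273 = -783$)
$S = 895$ ($S = 507 + 388 = 895$)
$x{\left(q,X \right)} = 895 + q$ ($x{\left(q,X \right)} = q + 895 = 895 + q$)
$x{\left(-2050,1214 \right)} + h{\left(-594 \right)} = \left(895 - 2050\right) - 783 = -1155 - 783 = -1938$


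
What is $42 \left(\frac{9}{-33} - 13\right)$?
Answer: $- \frac{6132}{11} \approx -557.45$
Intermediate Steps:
$42 \left(\frac{9}{-33} - 13\right) = 42 \left(9 \left(- \frac{1}{33}\right) - 13\right) = 42 \left(- \frac{3}{11} - 13\right) = 42 \left(- \frac{146}{11}\right) = - \frac{6132}{11}$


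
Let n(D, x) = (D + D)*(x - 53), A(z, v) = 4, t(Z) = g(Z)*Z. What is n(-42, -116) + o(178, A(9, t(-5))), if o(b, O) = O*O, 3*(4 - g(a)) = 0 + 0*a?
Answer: 14212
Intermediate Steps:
g(a) = 4 (g(a) = 4 - (0 + 0*a)/3 = 4 - (0 + 0)/3 = 4 - 1/3*0 = 4 + 0 = 4)
t(Z) = 4*Z
n(D, x) = 2*D*(-53 + x) (n(D, x) = (2*D)*(-53 + x) = 2*D*(-53 + x))
o(b, O) = O**2
n(-42, -116) + o(178, A(9, t(-5))) = 2*(-42)*(-53 - 116) + 4**2 = 2*(-42)*(-169) + 16 = 14196 + 16 = 14212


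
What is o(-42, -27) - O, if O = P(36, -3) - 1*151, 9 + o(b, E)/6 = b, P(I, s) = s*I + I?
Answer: -83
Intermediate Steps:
P(I, s) = I + I*s (P(I, s) = I*s + I = I + I*s)
o(b, E) = -54 + 6*b
O = -223 (O = 36*(1 - 3) - 1*151 = 36*(-2) - 151 = -72 - 151 = -223)
o(-42, -27) - O = (-54 + 6*(-42)) - 1*(-223) = (-54 - 252) + 223 = -306 + 223 = -83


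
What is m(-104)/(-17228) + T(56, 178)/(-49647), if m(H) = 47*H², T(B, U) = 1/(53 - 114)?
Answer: -384881809789/13043607369 ≈ -29.507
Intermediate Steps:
T(B, U) = -1/61 (T(B, U) = 1/(-61) = -1/61)
m(-104)/(-17228) + T(56, 178)/(-49647) = (47*(-104)²)/(-17228) - 1/61/(-49647) = (47*10816)*(-1/17228) - 1/61*(-1/49647) = 508352*(-1/17228) + 1/3028467 = -127088/4307 + 1/3028467 = -384881809789/13043607369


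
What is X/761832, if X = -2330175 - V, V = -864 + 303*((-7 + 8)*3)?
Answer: -194185/63486 ≈ -3.0587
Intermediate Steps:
V = 45 (V = -864 + 303*(1*3) = -864 + 303*3 = -864 + 909 = 45)
X = -2330220 (X = -2330175 - 1*45 = -2330175 - 45 = -2330220)
X/761832 = -2330220/761832 = -2330220*1/761832 = -194185/63486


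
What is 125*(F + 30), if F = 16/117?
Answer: 440750/117 ≈ 3767.1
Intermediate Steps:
F = 16/117 (F = 16*(1/117) = 16/117 ≈ 0.13675)
125*(F + 30) = 125*(16/117 + 30) = 125*(3526/117) = 440750/117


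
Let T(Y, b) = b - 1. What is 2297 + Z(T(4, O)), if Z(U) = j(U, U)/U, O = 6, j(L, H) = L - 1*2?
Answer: 11488/5 ≈ 2297.6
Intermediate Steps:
j(L, H) = -2 + L (j(L, H) = L - 2 = -2 + L)
T(Y, b) = -1 + b
Z(U) = (-2 + U)/U
2297 + Z(T(4, O)) = 2297 + (-2 + (-1 + 6))/(-1 + 6) = 2297 + (-2 + 5)/5 = 2297 + (1/5)*3 = 2297 + 3/5 = 11488/5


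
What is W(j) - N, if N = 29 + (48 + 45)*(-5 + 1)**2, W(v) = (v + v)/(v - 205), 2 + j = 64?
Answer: -217055/143 ≈ -1517.9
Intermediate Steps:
j = 62 (j = -2 + 64 = 62)
W(v) = 2*v/(-205 + v) (W(v) = (2*v)/(-205 + v) = 2*v/(-205 + v))
N = 1517 (N = 29 + 93*(-4)**2 = 29 + 93*16 = 29 + 1488 = 1517)
W(j) - N = 2*62/(-205 + 62) - 1*1517 = 2*62/(-143) - 1517 = 2*62*(-1/143) - 1517 = -124/143 - 1517 = -217055/143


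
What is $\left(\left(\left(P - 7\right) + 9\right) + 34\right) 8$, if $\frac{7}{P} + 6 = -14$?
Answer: $\frac{1426}{5} \approx 285.2$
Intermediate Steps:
$P = - \frac{7}{20}$ ($P = \frac{7}{-6 - 14} = \frac{7}{-20} = 7 \left(- \frac{1}{20}\right) = - \frac{7}{20} \approx -0.35$)
$\left(\left(\left(P - 7\right) + 9\right) + 34\right) 8 = \left(\left(\left(- \frac{7}{20} - 7\right) + 9\right) + 34\right) 8 = \left(\left(- \frac{147}{20} + 9\right) + 34\right) 8 = \left(\frac{33}{20} + 34\right) 8 = \frac{713}{20} \cdot 8 = \frac{1426}{5}$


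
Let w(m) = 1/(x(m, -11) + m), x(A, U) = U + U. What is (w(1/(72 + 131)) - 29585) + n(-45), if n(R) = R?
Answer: -132298153/4465 ≈ -29630.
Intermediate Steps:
x(A, U) = 2*U
w(m) = 1/(-22 + m) (w(m) = 1/(2*(-11) + m) = 1/(-22 + m))
(w(1/(72 + 131)) - 29585) + n(-45) = (1/(-22 + 1/(72 + 131)) - 29585) - 45 = (1/(-22 + 1/203) - 29585) - 45 = (1/(-4465/203) - 29585) - 45 = (-203/4465 - 29585) - 45 = -132097228/4465 - 45 = -132298153/4465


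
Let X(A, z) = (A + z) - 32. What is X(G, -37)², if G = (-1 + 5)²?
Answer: 2809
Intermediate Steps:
G = 16 (G = 4² = 16)
X(A, z) = -32 + A + z
X(G, -37)² = (-32 + 16 - 37)² = (-53)² = 2809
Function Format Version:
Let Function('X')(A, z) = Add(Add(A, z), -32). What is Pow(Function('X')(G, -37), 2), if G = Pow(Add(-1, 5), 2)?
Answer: 2809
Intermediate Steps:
G = 16 (G = Pow(4, 2) = 16)
Function('X')(A, z) = Add(-32, A, z)
Pow(Function('X')(G, -37), 2) = Pow(Add(-32, 16, -37), 2) = Pow(-53, 2) = 2809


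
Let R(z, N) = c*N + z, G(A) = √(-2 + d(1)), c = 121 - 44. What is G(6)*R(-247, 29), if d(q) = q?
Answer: 1986*I ≈ 1986.0*I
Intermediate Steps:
c = 77
G(A) = I (G(A) = √(-2 + 1) = √(-1) = I)
R(z, N) = z + 77*N (R(z, N) = 77*N + z = z + 77*N)
G(6)*R(-247, 29) = I*(-247 + 77*29) = I*(-247 + 2233) = I*1986 = 1986*I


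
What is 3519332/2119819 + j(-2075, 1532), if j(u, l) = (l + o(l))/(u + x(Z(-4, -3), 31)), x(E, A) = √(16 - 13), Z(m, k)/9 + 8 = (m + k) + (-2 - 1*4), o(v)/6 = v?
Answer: -16008967524598/4563569661209 - 5362*√3/2152811 ≈ -3.5123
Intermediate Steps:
o(v) = 6*v
Z(m, k) = -126 + 9*k + 9*m (Z(m, k) = -72 + 9*((m + k) + (-2 - 1*4)) = -72 + 9*((k + m) + (-2 - 4)) = -72 + 9*((k + m) - 6) = -72 + 9*(-6 + k + m) = -72 + (-54 + 9*k + 9*m) = -126 + 9*k + 9*m)
x(E, A) = √3
j(u, l) = 7*l/(u + √3) (j(u, l) = (l + 6*l)/(u + √3) = (7*l)/(u + √3) = 7*l/(u + √3))
3519332/2119819 + j(-2075, 1532) = 3519332/2119819 + 7*1532/(-2075 + √3) = 3519332*(1/2119819) + 10724/(-2075 + √3) = 3519332/2119819 + 10724/(-2075 + √3)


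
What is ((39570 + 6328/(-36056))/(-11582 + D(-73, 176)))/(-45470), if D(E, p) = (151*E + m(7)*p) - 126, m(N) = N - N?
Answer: 178341199/4658338614990 ≈ 3.8284e-5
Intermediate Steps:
m(N) = 0
D(E, p) = -126 + 151*E (D(E, p) = (151*E + 0*p) - 126 = (151*E + 0) - 126 = 151*E - 126 = -126 + 151*E)
((39570 + 6328/(-36056))/(-11582 + D(-73, 176)))/(-45470) = ((39570 + 6328/(-36056))/(-11582 + (-126 + 151*(-73))))/(-45470) = ((39570 + 6328*(-1/36056))/(-11582 + (-126 - 11023)))*(-1/45470) = ((39570 - 791/4507)/(-11582 - 11149))*(-1/45470) = ((178341199/4507)/(-22731))*(-1/45470) = ((178341199/4507)*(-1/22731))*(-1/45470) = -178341199/102448617*(-1/45470) = 178341199/4658338614990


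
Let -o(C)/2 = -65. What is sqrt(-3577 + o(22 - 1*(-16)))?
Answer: 3*I*sqrt(383) ≈ 58.711*I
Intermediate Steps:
o(C) = 130 (o(C) = -2*(-65) = 130)
sqrt(-3577 + o(22 - 1*(-16))) = sqrt(-3577 + 130) = sqrt(-3447) = 3*I*sqrt(383)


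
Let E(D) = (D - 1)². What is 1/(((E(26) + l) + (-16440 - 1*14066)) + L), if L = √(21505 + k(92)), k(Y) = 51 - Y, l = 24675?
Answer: -2603/13540486 - √5366/13540486 ≈ -0.00019765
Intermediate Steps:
E(D) = (-1 + D)²
L = 2*√5366 (L = √(21505 + (51 - 1*92)) = √(21505 + (51 - 92)) = √(21505 - 41) = √21464 = 2*√5366 ≈ 146.51)
1/(((E(26) + l) + (-16440 - 1*14066)) + L) = 1/((((-1 + 26)² + 24675) + (-16440 - 1*14066)) + 2*√5366) = 1/(((25² + 24675) + (-16440 - 14066)) + 2*√5366) = 1/(((625 + 24675) - 30506) + 2*√5366) = 1/((25300 - 30506) + 2*√5366) = 1/(-5206 + 2*√5366)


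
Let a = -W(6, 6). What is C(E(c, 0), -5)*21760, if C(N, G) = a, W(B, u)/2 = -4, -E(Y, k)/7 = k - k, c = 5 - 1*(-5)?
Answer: 174080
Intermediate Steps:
c = 10 (c = 5 + 5 = 10)
E(Y, k) = 0 (E(Y, k) = -7*(k - k) = -7*0 = 0)
W(B, u) = -8 (W(B, u) = 2*(-4) = -8)
a = 8 (a = -1*(-8) = 8)
C(N, G) = 8
C(E(c, 0), -5)*21760 = 8*21760 = 174080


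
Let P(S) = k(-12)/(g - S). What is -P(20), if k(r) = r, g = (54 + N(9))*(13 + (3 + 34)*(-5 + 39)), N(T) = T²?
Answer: 12/171565 ≈ 6.9944e-5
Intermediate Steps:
g = 171585 (g = (54 + 9²)*(13 + (3 + 34)*(-5 + 39)) = (54 + 81)*(13 + 37*34) = 135*(13 + 1258) = 135*1271 = 171585)
P(S) = -12/(171585 - S)
-P(20) = -12/(-171585 + 20) = -12/(-171565) = -12*(-1)/171565 = -1*(-12/171565) = 12/171565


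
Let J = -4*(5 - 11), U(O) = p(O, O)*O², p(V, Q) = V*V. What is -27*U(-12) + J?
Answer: -559848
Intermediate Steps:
p(V, Q) = V²
U(O) = O⁴ (U(O) = O²*O² = O⁴)
J = 24 (J = -4*(-6) = 24)
-27*U(-12) + J = -27*(-12)⁴ + 24 = -27*20736 + 24 = -559872 + 24 = -559848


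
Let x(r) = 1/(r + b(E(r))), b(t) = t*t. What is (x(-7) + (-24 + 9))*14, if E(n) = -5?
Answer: -1883/9 ≈ -209.22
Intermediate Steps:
b(t) = t²
x(r) = 1/(25 + r) (x(r) = 1/(r + (-5)²) = 1/(r + 25) = 1/(25 + r))
(x(-7) + (-24 + 9))*14 = (1/(25 - 7) + (-24 + 9))*14 = (1/18 - 15)*14 = -269/18*14 = -1883/9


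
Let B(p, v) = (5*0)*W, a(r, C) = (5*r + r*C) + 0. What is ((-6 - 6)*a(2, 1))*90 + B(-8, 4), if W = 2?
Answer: -12960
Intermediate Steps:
a(r, C) = 5*r + C*r (a(r, C) = (5*r + C*r) + 0 = 5*r + C*r)
B(p, v) = 0 (B(p, v) = (5*0)*2 = 0*2 = 0)
((-6 - 6)*a(2, 1))*90 + B(-8, 4) = ((-6 - 6)*(2*(5 + 1)))*90 + 0 = -24*6*90 + 0 = -12*12*90 + 0 = -144*90 + 0 = -12960 + 0 = -12960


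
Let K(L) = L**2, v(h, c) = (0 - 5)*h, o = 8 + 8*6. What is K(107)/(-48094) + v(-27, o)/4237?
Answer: -42016723/203774278 ≈ -0.20619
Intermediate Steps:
o = 56 (o = 8 + 48 = 56)
v(h, c) = -5*h
K(107)/(-48094) + v(-27, o)/4237 = 107**2/(-48094) - 5*(-27)/4237 = 11449*(-1/48094) + 135*(1/4237) = -11449/48094 + 135/4237 = -42016723/203774278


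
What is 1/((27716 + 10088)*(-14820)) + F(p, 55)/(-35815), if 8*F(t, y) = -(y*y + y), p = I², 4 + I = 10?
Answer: 174654451/16247403120 ≈ 0.010750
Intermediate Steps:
I = 6 (I = -4 + 10 = 6)
p = 36 (p = 6² = 36)
F(t, y) = -y/8 - y²/8 (F(t, y) = (-(y*y + y))/8 = (-(y² + y))/8 = (-(y + y²))/8 = (-y - y²)/8 = -y/8 - y²/8)
1/((27716 + 10088)*(-14820)) + F(p, 55)/(-35815) = 1/((27716 + 10088)*(-14820)) - ⅛*55*(1 + 55)/(-35815) = -1/14820/37804 - ⅛*55*56*(-1/35815) = (1/37804)*(-1/14820) - 385*(-1/35815) = -1/560255280 + 77/7163 = 174654451/16247403120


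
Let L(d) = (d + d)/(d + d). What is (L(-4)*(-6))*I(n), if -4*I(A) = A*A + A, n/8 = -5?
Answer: 2340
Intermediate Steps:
n = -40 (n = 8*(-5) = -40)
I(A) = -A/4 - A²/4 (I(A) = -(A*A + A)/4 = -(A² + A)/4 = -(A + A²)/4 = -A/4 - A²/4)
L(d) = 1 (L(d) = (2*d)/((2*d)) = (2*d)*(1/(2*d)) = 1)
(L(-4)*(-6))*I(n) = (1*(-6))*(-¼*(-40)*(1 - 40)) = -(-3)*(-40)*(-39)/2 = -6*(-390) = 2340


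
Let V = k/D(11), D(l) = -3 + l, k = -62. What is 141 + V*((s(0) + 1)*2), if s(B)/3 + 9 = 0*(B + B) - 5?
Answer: 1553/2 ≈ 776.50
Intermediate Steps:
s(B) = -42 (s(B) = -27 + 3*(0*(B + B) - 5) = -27 + 3*(0*(2*B) - 5) = -27 + 3*(0 - 5) = -27 + 3*(-5) = -27 - 15 = -42)
V = -31/4 (V = -62/(-3 + 11) = -62/8 = -62*⅛ = -31/4 ≈ -7.7500)
141 + V*((s(0) + 1)*2) = 141 - 31*(-42 + 1)*2/4 = 141 - (-1271)*2/4 = 141 - 31/4*(-82) = 141 + 1271/2 = 1553/2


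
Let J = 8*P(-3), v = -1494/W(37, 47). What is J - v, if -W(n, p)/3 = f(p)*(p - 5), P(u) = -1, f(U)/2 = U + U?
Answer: -10611/1316 ≈ -8.0631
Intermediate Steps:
f(U) = 4*U (f(U) = 2*(U + U) = 2*(2*U) = 4*U)
W(n, p) = -12*p*(-5 + p) (W(n, p) = -3*4*p*(p - 5) = -3*4*p*(-5 + p) = -12*p*(-5 + p))
v = 83/1316 (v = -1494*1/(564*(5 - 1*47)) = -1494*1/(564*(5 - 47)) = -1494/(12*47*(-42)) = -1494/(-23688) = -1494*(-1/23688) = 83/1316 ≈ 0.063070)
J = -8 (J = 8*(-1) = -8)
J - v = -8 - 1*83/1316 = -8 - 83/1316 = -10611/1316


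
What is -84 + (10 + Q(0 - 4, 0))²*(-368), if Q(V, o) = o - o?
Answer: -36884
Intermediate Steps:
Q(V, o) = 0
-84 + (10 + Q(0 - 4, 0))²*(-368) = -84 + (10 + 0)²*(-368) = -84 + 10²*(-368) = -84 + 100*(-368) = -84 - 36800 = -36884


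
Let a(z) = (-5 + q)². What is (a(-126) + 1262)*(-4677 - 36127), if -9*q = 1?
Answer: -4257407752/81 ≈ -5.2561e+7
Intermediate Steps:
q = -⅑ (q = -⅑*1 = -⅑ ≈ -0.11111)
a(z) = 2116/81 (a(z) = (-5 - ⅑)² = (-46/9)² = 2116/81)
(a(-126) + 1262)*(-4677 - 36127) = (2116/81 + 1262)*(-4677 - 36127) = (104338/81)*(-40804) = -4257407752/81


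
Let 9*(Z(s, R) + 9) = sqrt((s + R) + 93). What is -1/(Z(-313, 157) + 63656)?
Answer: -572823/36458465488 + 3*I*sqrt(7)/36458465488 ≈ -1.5712e-5 + 2.1771e-10*I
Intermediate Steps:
Z(s, R) = -9 + sqrt(93 + R + s)/9 (Z(s, R) = -9 + sqrt((s + R) + 93)/9 = -9 + sqrt((R + s) + 93)/9 = -9 + sqrt(93 + R + s)/9)
-1/(Z(-313, 157) + 63656) = -1/((-9 + sqrt(93 + 157 - 313)/9) + 63656) = -1/((-9 + sqrt(-63)/9) + 63656) = -1/((-9 + (3*I*sqrt(7))/9) + 63656) = -1/((-9 + I*sqrt(7)/3) + 63656) = -1/(63647 + I*sqrt(7)/3)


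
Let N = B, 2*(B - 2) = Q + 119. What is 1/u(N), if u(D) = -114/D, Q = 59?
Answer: -91/114 ≈ -0.79825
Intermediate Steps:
B = 91 (B = 2 + (59 + 119)/2 = 2 + (½)*178 = 2 + 89 = 91)
N = 91
1/u(N) = 1/(-114/91) = -91/114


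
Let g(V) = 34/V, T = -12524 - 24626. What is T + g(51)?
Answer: -111448/3 ≈ -37149.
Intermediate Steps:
T = -37150
T + g(51) = -37150 + 34/51 = -37150 + 34*(1/51) = -37150 + ⅔ = -111448/3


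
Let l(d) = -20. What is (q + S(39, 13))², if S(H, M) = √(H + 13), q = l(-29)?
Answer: 452 - 80*√13 ≈ 163.56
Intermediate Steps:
q = -20
S(H, M) = √(13 + H)
(q + S(39, 13))² = (-20 + √(13 + 39))² = (-20 + √52)² = (-20 + 2*√13)²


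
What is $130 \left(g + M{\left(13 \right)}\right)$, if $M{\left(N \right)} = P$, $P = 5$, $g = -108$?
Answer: $-13390$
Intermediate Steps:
$M{\left(N \right)} = 5$
$130 \left(g + M{\left(13 \right)}\right) = 130 \left(-108 + 5\right) = 130 \left(-103\right) = -13390$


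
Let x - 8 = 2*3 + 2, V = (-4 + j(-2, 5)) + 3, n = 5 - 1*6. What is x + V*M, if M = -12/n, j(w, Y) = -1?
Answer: -8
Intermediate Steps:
n = -1 (n = 5 - 6 = -1)
V = -2 (V = (-4 - 1) + 3 = -5 + 3 = -2)
M = 12 (M = -12/(-1) = -12*(-1) = 12)
x = 16 (x = 8 + (2*3 + 2) = 8 + (6 + 2) = 8 + 8 = 16)
x + V*M = 16 - 2*12 = 16 - 24 = -8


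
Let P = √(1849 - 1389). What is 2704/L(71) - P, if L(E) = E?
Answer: 2704/71 - 2*√115 ≈ 16.637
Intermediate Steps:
P = 2*√115 (P = √460 = 2*√115 ≈ 21.448)
2704/L(71) - P = 2704/71 - 2*√115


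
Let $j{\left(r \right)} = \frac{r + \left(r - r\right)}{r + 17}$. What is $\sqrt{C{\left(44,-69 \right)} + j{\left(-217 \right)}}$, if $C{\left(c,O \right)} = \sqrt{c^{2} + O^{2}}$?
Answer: $\frac{\sqrt{434 + 400 \sqrt{6697}}}{20} \approx 9.106$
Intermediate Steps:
$j{\left(r \right)} = \frac{r}{17 + r}$ ($j{\left(r \right)} = \frac{r + 0}{17 + r} = \frac{r}{17 + r}$)
$C{\left(c,O \right)} = \sqrt{O^{2} + c^{2}}$
$\sqrt{C{\left(44,-69 \right)} + j{\left(-217 \right)}} = \sqrt{\sqrt{\left(-69\right)^{2} + 44^{2}} - \frac{217}{17 - 217}} = \sqrt{\sqrt{4761 + 1936} - \frac{217}{-200}} = \sqrt{\sqrt{6697} - - \frac{217}{200}} = \sqrt{\sqrt{6697} + \frac{217}{200}} = \sqrt{\frac{217}{200} + \sqrt{6697}}$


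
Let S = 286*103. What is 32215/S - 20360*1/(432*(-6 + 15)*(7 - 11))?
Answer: 68798285/28633176 ≈ 2.4027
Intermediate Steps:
S = 29458
32215/S - 20360*1/(432*(-6 + 15)*(7 - 11)) = 32215/29458 - 20360*1/(432*(-6 + 15)*(7 - 11)) = 32215*(1/29458) - 20360/(-(-72)*9*(-24)) = 32215/29458 - 20360/(-18*(-36)*(-24)) = 32215/29458 - 20360/(648*(-24)) = 32215/29458 - 20360/(-15552) = 32215/29458 - 20360*(-1/15552) = 32215/29458 + 2545/1944 = 68798285/28633176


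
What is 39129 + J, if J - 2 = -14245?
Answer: 24886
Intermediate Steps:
J = -14243 (J = 2 - 14245 = -14243)
39129 + J = 39129 - 14243 = 24886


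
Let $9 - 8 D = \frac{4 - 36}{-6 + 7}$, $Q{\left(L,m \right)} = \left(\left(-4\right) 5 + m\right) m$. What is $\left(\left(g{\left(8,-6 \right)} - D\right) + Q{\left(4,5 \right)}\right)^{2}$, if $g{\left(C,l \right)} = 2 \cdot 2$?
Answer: $\frac{370881}{64} \approx 5795.0$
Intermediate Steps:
$Q{\left(L,m \right)} = m \left(-20 + m\right)$ ($Q{\left(L,m \right)} = \left(-20 + m\right) m = m \left(-20 + m\right)$)
$D = \frac{41}{8}$ ($D = \frac{9}{8} - \frac{\left(4 - 36\right) \frac{1}{-6 + 7}}{8} = \frac{9}{8} - \frac{\left(-32\right) 1^{-1}}{8} = \frac{9}{8} - \frac{\left(-32\right) 1}{8} = \frac{9}{8} - -4 = \frac{9}{8} + 4 = \frac{41}{8} \approx 5.125$)
$g{\left(C,l \right)} = 4$
$\left(\left(g{\left(8,-6 \right)} - D\right) + Q{\left(4,5 \right)}\right)^{2} = \left(\left(4 - \frac{41}{8}\right) + 5 \left(-20 + 5\right)\right)^{2} = \left(\left(4 - \frac{41}{8}\right) + 5 \left(-15\right)\right)^{2} = \left(- \frac{9}{8} - 75\right)^{2} = \left(- \frac{609}{8}\right)^{2} = \frac{370881}{64}$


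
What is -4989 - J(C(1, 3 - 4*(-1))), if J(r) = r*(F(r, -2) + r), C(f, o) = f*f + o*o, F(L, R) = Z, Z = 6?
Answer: -7789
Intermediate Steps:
F(L, R) = 6
C(f, o) = f² + o²
J(r) = r*(6 + r)
-4989 - J(C(1, 3 - 4*(-1))) = -4989 - (1² + (3 - 4*(-1))²)*(6 + (1² + (3 - 4*(-1))²)) = -4989 - (1 + (3 + 4)²)*(6 + (1 + (3 + 4)²)) = -4989 - (1 + 7²)*(6 + (1 + 7²)) = -4989 - (1 + 49)*(6 + (1 + 49)) = -4989 - 50*(6 + 50) = -4989 - 50*56 = -4989 - 1*2800 = -4989 - 2800 = -7789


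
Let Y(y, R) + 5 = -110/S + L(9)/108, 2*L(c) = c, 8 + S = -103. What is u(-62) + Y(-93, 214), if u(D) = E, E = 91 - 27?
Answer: 53309/888 ≈ 60.033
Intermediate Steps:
E = 64
S = -111 (S = -8 - 103 = -111)
L(c) = c/2
u(D) = 64
Y(y, R) = -3523/888 (Y(y, R) = -5 + (-110/(-111) + ((1/2)*9)/108) = -5 + (-110*(-1/111) + (9/2)*(1/108)) = -5 + (110/111 + 1/24) = -5 + 917/888 = -3523/888)
u(-62) + Y(-93, 214) = 64 - 3523/888 = 53309/888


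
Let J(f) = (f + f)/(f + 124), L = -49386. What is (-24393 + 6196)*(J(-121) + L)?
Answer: 2700434800/3 ≈ 9.0015e+8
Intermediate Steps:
J(f) = 2*f/(124 + f) (J(f) = (2*f)/(124 + f) = 2*f/(124 + f))
(-24393 + 6196)*(J(-121) + L) = (-24393 + 6196)*(2*(-121)/(124 - 121) - 49386) = -18197*(2*(-121)/3 - 49386) = -18197*(2*(-121)*(⅓) - 49386) = -18197*(-242/3 - 49386) = -18197*(-148400/3) = 2700434800/3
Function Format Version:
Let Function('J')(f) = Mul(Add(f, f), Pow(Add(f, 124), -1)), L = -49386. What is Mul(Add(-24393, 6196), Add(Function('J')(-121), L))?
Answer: Rational(2700434800, 3) ≈ 9.0015e+8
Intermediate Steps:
Function('J')(f) = Mul(2, f, Pow(Add(124, f), -1)) (Function('J')(f) = Mul(Mul(2, f), Pow(Add(124, f), -1)) = Mul(2, f, Pow(Add(124, f), -1)))
Mul(Add(-24393, 6196), Add(Function('J')(-121), L)) = Mul(Add(-24393, 6196), Add(Mul(2, -121, Pow(Add(124, -121), -1)), -49386)) = Mul(-18197, Add(Mul(2, -121, Pow(3, -1)), -49386)) = Mul(-18197, Add(Mul(2, -121, Rational(1, 3)), -49386)) = Mul(-18197, Add(Rational(-242, 3), -49386)) = Mul(-18197, Rational(-148400, 3)) = Rational(2700434800, 3)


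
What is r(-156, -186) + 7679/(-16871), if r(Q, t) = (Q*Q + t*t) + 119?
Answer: 996241742/16871 ≈ 59051.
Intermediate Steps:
r(Q, t) = 119 + Q² + t² (r(Q, t) = (Q² + t²) + 119 = 119 + Q² + t²)
r(-156, -186) + 7679/(-16871) = (119 + (-156)² + (-186)²) + 7679/(-16871) = (119 + 24336 + 34596) + 7679*(-1/16871) = 59051 - 7679/16871 = 996241742/16871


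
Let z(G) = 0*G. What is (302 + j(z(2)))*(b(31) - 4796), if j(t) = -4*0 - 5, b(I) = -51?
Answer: -1439559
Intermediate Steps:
z(G) = 0
j(t) = -5 (j(t) = 0 - 5 = -5)
(302 + j(z(2)))*(b(31) - 4796) = (302 - 5)*(-51 - 4796) = 297*(-4847) = -1439559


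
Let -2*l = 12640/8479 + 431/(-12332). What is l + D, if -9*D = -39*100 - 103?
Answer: 835761603889/1882134504 ≈ 444.05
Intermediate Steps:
D = 4003/9 (D = -(-39*100 - 103)/9 = -(-3900 - 103)/9 = -⅑*(-4003) = 4003/9 ≈ 444.78)
l = -152222031/209126056 (l = -(12640/8479 + 431/(-12332))/2 = -(12640*(1/8479) + 431*(-1/12332))/2 = -(12640/8479 - 431/12332)/2 = -½*152222031/104563028 = -152222031/209126056 ≈ -0.72790)
l + D = -152222031/209126056 + 4003/9 = 835761603889/1882134504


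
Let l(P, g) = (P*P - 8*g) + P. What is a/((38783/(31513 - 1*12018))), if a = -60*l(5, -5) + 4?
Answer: -81801020/38783 ≈ -2109.2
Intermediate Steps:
l(P, g) = P + P**2 - 8*g (l(P, g) = (P**2 - 8*g) + P = P + P**2 - 8*g)
a = -4196 (a = -60*(5 + 5**2 - 8*(-5)) + 4 = -60*(5 + 25 + 40) + 4 = -60*70 + 4 = -4200 + 4 = -4196)
a/((38783/(31513 - 1*12018))) = -4196/(38783/(31513 - 1*12018)) = -4196/(38783/(31513 - 12018)) = -4196/(38783/19495) = -4196/(38783*(1/19495)) = -4196/38783/19495 = -4196*19495/38783 = -81801020/38783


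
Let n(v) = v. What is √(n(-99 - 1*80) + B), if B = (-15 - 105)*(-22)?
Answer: √2461 ≈ 49.608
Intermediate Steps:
B = 2640 (B = -120*(-22) = 2640)
√(n(-99 - 1*80) + B) = √((-99 - 1*80) + 2640) = √((-99 - 80) + 2640) = √(-179 + 2640) = √2461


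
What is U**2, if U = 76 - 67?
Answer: 81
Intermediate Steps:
U = 9
U**2 = 9**2 = 81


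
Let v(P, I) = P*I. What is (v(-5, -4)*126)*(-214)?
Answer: -539280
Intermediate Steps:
v(P, I) = I*P
(v(-5, -4)*126)*(-214) = (-4*(-5)*126)*(-214) = (20*126)*(-214) = 2520*(-214) = -539280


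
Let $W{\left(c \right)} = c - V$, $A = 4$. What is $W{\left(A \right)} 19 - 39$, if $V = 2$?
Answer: $-1$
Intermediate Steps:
$W{\left(c \right)} = -2 + c$ ($W{\left(c \right)} = c - 2 = -2 + c$)
$W{\left(A \right)} 19 - 39 = \left(-2 + 4\right) 19 - 39 = 2 \cdot 19 - 39 = 38 - 39 = -1$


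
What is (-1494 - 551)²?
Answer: 4182025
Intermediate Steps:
(-1494 - 551)² = (-2045)² = 4182025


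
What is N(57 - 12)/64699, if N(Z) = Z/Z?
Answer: 1/64699 ≈ 1.5456e-5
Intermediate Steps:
N(Z) = 1
N(57 - 12)/64699 = 1/64699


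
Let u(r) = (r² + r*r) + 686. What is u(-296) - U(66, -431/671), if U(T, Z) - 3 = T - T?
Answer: 175915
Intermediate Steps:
u(r) = 686 + 2*r² (u(r) = (r² + r²) + 686 = 2*r² + 686 = 686 + 2*r²)
U(T, Z) = 3 (U(T, Z) = 3 + (T - T) = 3 + 0 = 3)
u(-296) - U(66, -431/671) = (686 + 2*(-296)²) - 1*3 = (686 + 2*87616) - 3 = (686 + 175232) - 3 = 175918 - 3 = 175915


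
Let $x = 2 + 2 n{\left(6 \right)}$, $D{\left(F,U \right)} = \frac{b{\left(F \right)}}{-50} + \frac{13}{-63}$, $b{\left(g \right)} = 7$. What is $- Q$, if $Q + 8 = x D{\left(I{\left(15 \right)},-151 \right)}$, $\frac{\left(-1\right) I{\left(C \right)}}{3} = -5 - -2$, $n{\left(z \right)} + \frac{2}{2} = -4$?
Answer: $\frac{8236}{1575} \approx 5.2292$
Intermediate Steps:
$n{\left(z \right)} = -5$ ($n{\left(z \right)} = -1 - 4 = -5$)
$I{\left(C \right)} = 9$ ($I{\left(C \right)} = - 3 \left(-5 - -2\right) = - 3 \left(-5 + 2\right) = \left(-3\right) \left(-3\right) = 9$)
$D{\left(F,U \right)} = - \frac{1091}{3150}$ ($D{\left(F,U \right)} = \frac{7}{-50} + \frac{13}{-63} = 7 \left(- \frac{1}{50}\right) + 13 \left(- \frac{1}{63}\right) = - \frac{7}{50} - \frac{13}{63} = - \frac{1091}{3150}$)
$x = -8$ ($x = 2 + 2 \left(-5\right) = 2 - 10 = -8$)
$Q = - \frac{8236}{1575}$ ($Q = -8 - - \frac{4364}{1575} = -8 + \frac{4364}{1575} = - \frac{8236}{1575} \approx -5.2292$)
$- Q = \left(-1\right) \left(- \frac{8236}{1575}\right) = \frac{8236}{1575}$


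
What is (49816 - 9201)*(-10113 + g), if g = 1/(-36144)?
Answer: -14845768347895/36144 ≈ -4.1074e+8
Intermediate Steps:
g = -1/36144 ≈ -2.7667e-5
(49816 - 9201)*(-10113 + g) = (49816 - 9201)*(-10113 - 1/36144) = 40615*(-365524273/36144) = -14845768347895/36144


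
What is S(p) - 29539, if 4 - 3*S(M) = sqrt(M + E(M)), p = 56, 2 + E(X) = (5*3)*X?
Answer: -88613/3 - sqrt(894)/3 ≈ -29548.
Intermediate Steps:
E(X) = -2 + 15*X (E(X) = -2 + (5*3)*X = -2 + 15*X)
S(M) = 4/3 - sqrt(-2 + 16*M)/3 (S(M) = 4/3 - sqrt(M + (-2 + 15*M))/3 = 4/3 - sqrt(-2 + 16*M)/3)
S(p) - 29539 = (4/3 - sqrt(-2 + 16*56)/3) - 29539 = (4/3 - sqrt(-2 + 896)/3) - 29539 = (4/3 - sqrt(894)/3) - 29539 = -88613/3 - sqrt(894)/3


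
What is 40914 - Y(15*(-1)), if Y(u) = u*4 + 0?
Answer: 40974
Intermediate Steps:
Y(u) = 4*u (Y(u) = 4*u + 0 = 4*u)
40914 - Y(15*(-1)) = 40914 - 4*15*(-1) = 40914 - 4*(-15) = 40914 - 1*(-60) = 40914 + 60 = 40974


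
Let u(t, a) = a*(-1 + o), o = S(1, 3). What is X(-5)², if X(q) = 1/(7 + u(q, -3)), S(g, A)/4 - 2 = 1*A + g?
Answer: 1/3844 ≈ 0.00026015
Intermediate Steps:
S(g, A) = 8 + 4*A + 4*g (S(g, A) = 8 + 4*(1*A + g) = 8 + 4*(A + g) = 8 + (4*A + 4*g) = 8 + 4*A + 4*g)
o = 24 (o = 8 + 4*3 + 4*1 = 8 + 12 + 4 = 24)
u(t, a) = 23*a (u(t, a) = a*(-1 + 24) = a*23 = 23*a)
X(q) = -1/62 (X(q) = 1/(7 + 23*(-3)) = 1/(7 - 69) = 1/(-62) = -1/62)
X(-5)² = (-1/62)² = 1/3844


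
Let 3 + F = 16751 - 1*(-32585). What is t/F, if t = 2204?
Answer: 2204/49333 ≈ 0.044676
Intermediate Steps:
F = 49333 (F = -3 + (16751 - 1*(-32585)) = -3 + (16751 + 32585) = -3 + 49336 = 49333)
t/F = 2204/49333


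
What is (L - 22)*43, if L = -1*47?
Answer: -2967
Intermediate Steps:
L = -47
(L - 22)*43 = (-47 - 22)*43 = -69*43 = -2967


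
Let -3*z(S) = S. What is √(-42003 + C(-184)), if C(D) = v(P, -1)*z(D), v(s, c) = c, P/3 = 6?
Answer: I*√378579/3 ≈ 205.1*I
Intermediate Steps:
P = 18 (P = 3*6 = 18)
z(S) = -S/3
C(D) = D/3 (C(D) = -(-1)*D/3 = D/3)
√(-42003 + C(-184)) = √(-42003 + (⅓)*(-184)) = √(-42003 - 184/3) = √(-126193/3) = I*√378579/3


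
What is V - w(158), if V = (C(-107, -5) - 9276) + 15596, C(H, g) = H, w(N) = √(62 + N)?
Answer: 6213 - 2*√55 ≈ 6198.2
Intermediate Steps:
V = 6213 (V = (-107 - 9276) + 15596 = -9383 + 15596 = 6213)
V - w(158) = 6213 - √(62 + 158) = 6213 - √220 = 6213 - 2*√55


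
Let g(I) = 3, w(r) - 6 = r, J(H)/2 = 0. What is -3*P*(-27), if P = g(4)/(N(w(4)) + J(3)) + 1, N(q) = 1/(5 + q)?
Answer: 3726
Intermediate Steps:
J(H) = 0 (J(H) = 2*0 = 0)
w(r) = 6 + r
P = 46 (P = 3/(1/(5 + (6 + 4)) + 0) + 1 = 3/(1/(5 + 10) + 0) + 1 = 3/(1/15 + 0) + 1 = 3/(1/15) + 1 = 15*3 + 1 = 45 + 1 = 46)
-3*P*(-27) = -3*46*(-27) = -138*(-27) = 3726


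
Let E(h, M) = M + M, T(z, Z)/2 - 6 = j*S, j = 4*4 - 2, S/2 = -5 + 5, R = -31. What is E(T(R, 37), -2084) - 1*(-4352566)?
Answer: 4348398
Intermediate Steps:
S = 0 (S = 2*(-5 + 5) = 2*0 = 0)
j = 14 (j = 16 - 2 = 14)
T(z, Z) = 12 (T(z, Z) = 12 + 2*(14*0) = 12 + 2*0 = 12 + 0 = 12)
E(h, M) = 2*M
E(T(R, 37), -2084) - 1*(-4352566) = 2*(-2084) - 1*(-4352566) = -4168 + 4352566 = 4348398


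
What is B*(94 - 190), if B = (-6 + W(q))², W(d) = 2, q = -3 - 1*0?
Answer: -1536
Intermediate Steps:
q = -3 (q = -3 + 0 = -3)
B = 16 (B = (-6 + 2)² = (-4)² = 16)
B*(94 - 190) = 16*(94 - 190) = 16*(-96) = -1536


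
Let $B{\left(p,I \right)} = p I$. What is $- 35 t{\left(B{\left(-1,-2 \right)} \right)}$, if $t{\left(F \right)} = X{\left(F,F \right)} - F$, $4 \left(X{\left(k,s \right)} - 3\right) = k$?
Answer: $- \frac{105}{2} \approx -52.5$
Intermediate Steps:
$X{\left(k,s \right)} = 3 + \frac{k}{4}$
$B{\left(p,I \right)} = I p$
$t{\left(F \right)} = 3 - \frac{3 F}{4}$ ($t{\left(F \right)} = \left(3 + \frac{F}{4}\right) - F = 3 - \frac{3 F}{4}$)
$- 35 t{\left(B{\left(-1,-2 \right)} \right)} = - 35 \left(3 - \frac{3 \left(\left(-2\right) \left(-1\right)\right)}{4}\right) = - 35 \left(3 - \frac{3}{2}\right) = \left(-35\right) \frac{3}{2} = - \frac{105}{2}$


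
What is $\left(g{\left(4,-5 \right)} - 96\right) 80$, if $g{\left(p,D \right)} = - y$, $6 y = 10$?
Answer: $- \frac{23440}{3} \approx -7813.3$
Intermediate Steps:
$y = \frac{5}{3}$ ($y = \frac{1}{6} \cdot 10 = \frac{5}{3} \approx 1.6667$)
$g{\left(p,D \right)} = - \frac{5}{3}$ ($g{\left(p,D \right)} = \left(-1\right) \frac{5}{3} = - \frac{5}{3}$)
$\left(g{\left(4,-5 \right)} - 96\right) 80 = \left(- \frac{5}{3} - 96\right) 80 = \left(- \frac{293}{3}\right) 80 = - \frac{23440}{3}$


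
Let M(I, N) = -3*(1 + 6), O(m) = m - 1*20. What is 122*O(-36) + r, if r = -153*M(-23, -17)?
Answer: -3619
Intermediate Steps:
O(m) = -20 + m (O(m) = m - 20 = -20 + m)
M(I, N) = -21 (M(I, N) = -3*7 = -21)
r = 3213 (r = -153*(-21) = 3213)
122*O(-36) + r = 122*(-20 - 36) + 3213 = 122*(-56) + 3213 = -6832 + 3213 = -3619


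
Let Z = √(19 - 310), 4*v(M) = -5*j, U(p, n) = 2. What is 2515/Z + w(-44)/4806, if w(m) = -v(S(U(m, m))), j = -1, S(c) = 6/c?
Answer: -5/19224 - 2515*I*√291/291 ≈ -0.00026009 - 147.43*I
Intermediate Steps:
v(M) = 5/4 (v(M) = (-5*(-1))/4 = (¼)*5 = 5/4)
w(m) = -5/4 (w(m) = -1*5/4 = -5/4)
Z = I*√291 (Z = √(-291) = I*√291 ≈ 17.059*I)
2515/Z + w(-44)/4806 = 2515/((I*√291)) - 5/4/4806 = 2515*(-I*√291/291) - 5/4*1/4806 = -2515*I*√291/291 - 5/19224 = -5/19224 - 2515*I*√291/291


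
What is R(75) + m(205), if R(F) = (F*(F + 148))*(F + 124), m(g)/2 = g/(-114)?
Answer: 189711470/57 ≈ 3.3283e+6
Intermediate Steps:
m(g) = -g/57 (m(g) = 2*(g/(-114)) = 2*(g*(-1/114)) = 2*(-g/114) = -g/57)
R(F) = F*(124 + F)*(148 + F) (R(F) = (F*(148 + F))*(124 + F) = F*(124 + F)*(148 + F))
R(75) + m(205) = 75*(18352 + 75**2 + 272*75) - 1/57*205 = 75*(18352 + 5625 + 20400) - 205/57 = 75*44377 - 205/57 = 3328275 - 205/57 = 189711470/57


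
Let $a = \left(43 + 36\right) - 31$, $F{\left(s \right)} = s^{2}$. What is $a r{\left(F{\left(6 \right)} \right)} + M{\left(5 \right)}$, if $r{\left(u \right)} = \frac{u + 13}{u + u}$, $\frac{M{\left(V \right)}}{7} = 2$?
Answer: $\frac{140}{3} \approx 46.667$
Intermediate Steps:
$M{\left(V \right)} = 14$ ($M{\left(V \right)} = 7 \cdot 2 = 14$)
$r{\left(u \right)} = \frac{13 + u}{2 u}$
$a = 48$ ($a = 79 - 31 = 48$)
$a r{\left(F{\left(6 \right)} \right)} + M{\left(5 \right)} = 48 \frac{13 + 6^{2}}{2 \cdot 6^{2}} + 14 = 48 \frac{13 + 36}{2 \cdot 36} + 14 = 48 \cdot \frac{1}{2} \cdot \frac{1}{36} \cdot 49 + 14 = 48 \cdot \frac{49}{72} + 14 = \frac{98}{3} + 14 = \frac{140}{3}$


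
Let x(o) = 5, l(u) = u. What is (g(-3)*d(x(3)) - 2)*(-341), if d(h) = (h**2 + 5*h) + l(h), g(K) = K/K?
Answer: -18073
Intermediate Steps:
g(K) = 1
d(h) = h**2 + 6*h (d(h) = (h**2 + 5*h) + h = h**2 + 6*h)
(g(-3)*d(x(3)) - 2)*(-341) = (1*(5*(6 + 5)) - 2)*(-341) = (1*(5*11) - 2)*(-341) = (1*55 - 2)*(-341) = (55 - 2)*(-341) = 53*(-341) = -18073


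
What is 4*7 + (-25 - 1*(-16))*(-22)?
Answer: 226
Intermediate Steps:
4*7 + (-25 - 1*(-16))*(-22) = 28 + (-25 + 16)*(-22) = 28 - 9*(-22) = 28 + 198 = 226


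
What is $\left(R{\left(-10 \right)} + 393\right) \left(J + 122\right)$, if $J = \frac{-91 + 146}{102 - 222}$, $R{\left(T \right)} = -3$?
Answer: $\frac{189605}{4} \approx 47401.0$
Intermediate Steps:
$J = - \frac{11}{24}$ ($J = \frac{55}{-120} = 55 \left(- \frac{1}{120}\right) = - \frac{11}{24} \approx -0.45833$)
$\left(R{\left(-10 \right)} + 393\right) \left(J + 122\right) = \left(-3 + 393\right) \left(- \frac{11}{24} + 122\right) = 390 \cdot \frac{2917}{24} = \frac{189605}{4}$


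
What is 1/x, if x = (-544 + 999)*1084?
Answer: 1/493220 ≈ 2.0275e-6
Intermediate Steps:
x = 493220 (x = 455*1084 = 493220)
1/x = 1/493220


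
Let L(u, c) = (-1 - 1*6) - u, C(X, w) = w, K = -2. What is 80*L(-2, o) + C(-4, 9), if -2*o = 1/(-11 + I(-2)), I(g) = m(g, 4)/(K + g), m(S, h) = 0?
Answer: -391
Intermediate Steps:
I(g) = 0 (I(g) = 0/(-2 + g) = 0)
o = 1/22 (o = -1/(2*(-11 + 0)) = -1/2/(-11) = -1/2*(-1/11) = 1/22 ≈ 0.045455)
L(u, c) = -7 - u (L(u, c) = (-1 - 6) - u = -7 - u)
80*L(-2, o) + C(-4, 9) = 80*(-7 - 1*(-2)) + 9 = 80*(-7 + 2) + 9 = 80*(-5) + 9 = -400 + 9 = -391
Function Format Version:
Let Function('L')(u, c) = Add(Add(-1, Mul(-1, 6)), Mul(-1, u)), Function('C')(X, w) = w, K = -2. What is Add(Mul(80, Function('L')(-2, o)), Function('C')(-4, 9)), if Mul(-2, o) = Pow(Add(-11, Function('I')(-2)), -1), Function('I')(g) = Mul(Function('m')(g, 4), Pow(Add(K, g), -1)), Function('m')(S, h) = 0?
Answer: -391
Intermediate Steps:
Function('I')(g) = 0 (Function('I')(g) = Mul(0, Pow(Add(-2, g), -1)) = 0)
o = Rational(1, 22) (o = Mul(Rational(-1, 2), Pow(Add(-11, 0), -1)) = Mul(Rational(-1, 2), Pow(-11, -1)) = Mul(Rational(-1, 2), Rational(-1, 11)) = Rational(1, 22) ≈ 0.045455)
Function('L')(u, c) = Add(-7, Mul(-1, u)) (Function('L')(u, c) = Add(Add(-1, -6), Mul(-1, u)) = Add(-7, Mul(-1, u)))
Add(Mul(80, Function('L')(-2, o)), Function('C')(-4, 9)) = Add(Mul(80, Add(-7, Mul(-1, -2))), 9) = Add(Mul(80, Add(-7, 2)), 9) = Add(Mul(80, -5), 9) = Add(-400, 9) = -391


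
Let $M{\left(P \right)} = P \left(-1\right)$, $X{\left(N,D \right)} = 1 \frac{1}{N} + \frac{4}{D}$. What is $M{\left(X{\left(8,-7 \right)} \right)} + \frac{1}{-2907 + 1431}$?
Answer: $\frac{9211}{20664} \approx 0.44575$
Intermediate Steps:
$X{\left(N,D \right)} = \frac{1}{N} + \frac{4}{D}$
$M{\left(P \right)} = - P$
$M{\left(X{\left(8,-7 \right)} \right)} + \frac{1}{-2907 + 1431} = - (\frac{1}{8} + \frac{4}{-7}) + \frac{1}{-2907 + 1431} = - (\frac{1}{8} + 4 \left(- \frac{1}{7}\right)) + \frac{1}{-1476} = - (\frac{1}{8} - \frac{4}{7}) - \frac{1}{1476} = \left(-1\right) \left(- \frac{25}{56}\right) - \frac{1}{1476} = \frac{25}{56} - \frac{1}{1476} = \frac{9211}{20664}$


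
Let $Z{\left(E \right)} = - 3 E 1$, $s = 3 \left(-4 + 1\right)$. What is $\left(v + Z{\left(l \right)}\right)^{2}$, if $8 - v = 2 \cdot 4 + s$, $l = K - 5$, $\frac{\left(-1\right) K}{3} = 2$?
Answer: $1764$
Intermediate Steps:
$K = -6$ ($K = \left(-3\right) 2 = -6$)
$s = -9$ ($s = 3 \left(-3\right) = -9$)
$l = -11$ ($l = -6 - 5 = -11$)
$Z{\left(E \right)} = - 3 E$
$v = 9$ ($v = 8 - \left(2 \cdot 4 - 9\right) = 8 - \left(8 - 9\right) = 8 - -1 = 8 + 1 = 9$)
$\left(v + Z{\left(l \right)}\right)^{2} = \left(9 - -33\right)^{2} = \left(9 + 33\right)^{2} = 42^{2} = 1764$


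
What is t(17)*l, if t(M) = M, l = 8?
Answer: 136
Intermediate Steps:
t(17)*l = 17*8 = 136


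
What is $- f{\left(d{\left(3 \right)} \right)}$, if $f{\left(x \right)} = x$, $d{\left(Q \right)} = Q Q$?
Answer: $-9$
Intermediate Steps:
$d{\left(Q \right)} = Q^{2}$
$- f{\left(d{\left(3 \right)} \right)} = - 3^{2} = \left(-1\right) 9 = -9$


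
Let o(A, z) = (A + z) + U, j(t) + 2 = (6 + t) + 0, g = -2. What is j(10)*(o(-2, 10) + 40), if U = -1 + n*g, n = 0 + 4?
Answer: 546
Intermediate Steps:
j(t) = 4 + t (j(t) = -2 + ((6 + t) + 0) = -2 + (6 + t) = 4 + t)
n = 4
U = -9 (U = -1 + 4*(-2) = -1 - 8 = -9)
o(A, z) = -9 + A + z (o(A, z) = (A + z) - 9 = -9 + A + z)
j(10)*(o(-2, 10) + 40) = (4 + 10)*((-9 - 2 + 10) + 40) = 14*(-1 + 40) = 14*39 = 546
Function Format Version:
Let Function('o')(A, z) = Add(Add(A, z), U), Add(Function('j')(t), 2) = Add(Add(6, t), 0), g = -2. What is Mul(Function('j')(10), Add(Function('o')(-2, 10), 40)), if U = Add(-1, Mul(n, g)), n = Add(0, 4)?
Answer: 546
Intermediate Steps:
Function('j')(t) = Add(4, t) (Function('j')(t) = Add(-2, Add(Add(6, t), 0)) = Add(-2, Add(6, t)) = Add(4, t))
n = 4
U = -9 (U = Add(-1, Mul(4, -2)) = Add(-1, -8) = -9)
Function('o')(A, z) = Add(-9, A, z) (Function('o')(A, z) = Add(Add(A, z), -9) = Add(-9, A, z))
Mul(Function('j')(10), Add(Function('o')(-2, 10), 40)) = Mul(Add(4, 10), Add(Add(-9, -2, 10), 40)) = Mul(14, Add(-1, 40)) = Mul(14, 39) = 546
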